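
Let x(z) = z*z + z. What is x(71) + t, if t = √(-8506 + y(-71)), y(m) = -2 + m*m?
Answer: 5112 + I*√3467 ≈ 5112.0 + 58.881*I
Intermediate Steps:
x(z) = z + z² (x(z) = z² + z = z + z²)
y(m) = -2 + m²
t = I*√3467 (t = √(-8506 + (-2 + (-71)²)) = √(-8506 + (-2 + 5041)) = √(-8506 + 5039) = √(-3467) = I*√3467 ≈ 58.881*I)
x(71) + t = 71*(1 + 71) + I*√3467 = 71*72 + I*√3467 = 5112 + I*√3467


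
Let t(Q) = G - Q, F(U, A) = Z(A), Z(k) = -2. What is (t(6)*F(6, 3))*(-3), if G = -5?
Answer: -66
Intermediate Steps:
F(U, A) = -2
t(Q) = -5 - Q
(t(6)*F(6, 3))*(-3) = ((-5 - 1*6)*(-2))*(-3) = ((-5 - 6)*(-2))*(-3) = -11*(-2)*(-3) = 22*(-3) = -66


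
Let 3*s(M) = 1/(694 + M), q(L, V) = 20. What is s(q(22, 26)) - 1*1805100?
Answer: -3866524199/2142 ≈ -1.8051e+6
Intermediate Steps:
s(M) = 1/(3*(694 + M))
s(q(22, 26)) - 1*1805100 = 1/(3*(694 + 20)) - 1*1805100 = (1/3)/714 - 1805100 = (1/3)*(1/714) - 1805100 = 1/2142 - 1805100 = -3866524199/2142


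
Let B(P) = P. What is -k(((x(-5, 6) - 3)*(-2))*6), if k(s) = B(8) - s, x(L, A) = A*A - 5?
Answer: -344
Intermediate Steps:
x(L, A) = -5 + A² (x(L, A) = A² - 5 = -5 + A²)
k(s) = 8 - s
-k(((x(-5, 6) - 3)*(-2))*6) = -(8 - ((-5 + 6²) - 3)*(-2)*6) = -(8 - ((-5 + 36) - 3)*(-2)*6) = -(8 - (31 - 3)*(-2)*6) = -(8 - 28*(-2)*6) = -(8 - (-56)*6) = -(8 - 1*(-336)) = -(8 + 336) = -1*344 = -344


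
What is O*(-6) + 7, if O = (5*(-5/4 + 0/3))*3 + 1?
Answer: 227/2 ≈ 113.50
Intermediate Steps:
O = -71/4 (O = (5*(-5*¼ + 0*(⅓)))*3 + 1 = (5*(-5/4 + 0))*3 + 1 = (5*(-5/4))*3 + 1 = -25/4*3 + 1 = -75/4 + 1 = -71/4 ≈ -17.750)
O*(-6) + 7 = -71/4*(-6) + 7 = 213/2 + 7 = 227/2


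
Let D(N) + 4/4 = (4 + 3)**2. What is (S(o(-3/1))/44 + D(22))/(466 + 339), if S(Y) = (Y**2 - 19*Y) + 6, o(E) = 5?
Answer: 512/8855 ≈ 0.057820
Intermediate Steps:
S(Y) = 6 + Y**2 - 19*Y
D(N) = 48 (D(N) = -1 + (4 + 3)**2 = -1 + 7**2 = -1 + 49 = 48)
(S(o(-3/1))/44 + D(22))/(466 + 339) = ((6 + 5**2 - 19*5)/44 + 48)/(466 + 339) = ((6 + 25 - 95)*(1/44) + 48)/805 = (-64*1/44 + 48)*(1/805) = (-16/11 + 48)*(1/805) = (512/11)*(1/805) = 512/8855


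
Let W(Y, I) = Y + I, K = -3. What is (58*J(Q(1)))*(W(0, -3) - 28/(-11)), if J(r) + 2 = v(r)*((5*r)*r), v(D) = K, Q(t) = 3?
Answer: 39730/11 ≈ 3611.8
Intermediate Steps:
v(D) = -3
W(Y, I) = I + Y
J(r) = -2 - 15*r² (J(r) = -2 - 3*5*r*r = -2 - 15*r²)
(58*J(Q(1)))*(W(0, -3) - 28/(-11)) = (58*(-2 - 15*3²))*((-3 + 0) - 28/(-11)) = (58*(-2 - 15*9))*(-3 - 28*(-1/11)) = (58*(-2 - 135))*(-3 + 28/11) = (58*(-137))*(-5/11) = -7946*(-5/11) = 39730/11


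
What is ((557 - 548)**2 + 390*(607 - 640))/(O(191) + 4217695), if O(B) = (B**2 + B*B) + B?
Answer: -12789/4290848 ≈ -0.0029805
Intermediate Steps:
O(B) = B + 2*B**2 (O(B) = (B**2 + B**2) + B = 2*B**2 + B = B + 2*B**2)
((557 - 548)**2 + 390*(607 - 640))/(O(191) + 4217695) = ((557 - 548)**2 + 390*(607 - 640))/(191*(1 + 2*191) + 4217695) = (9**2 + 390*(-33))/(191*(1 + 382) + 4217695) = (81 - 12870)/(191*383 + 4217695) = -12789/(73153 + 4217695) = -12789/4290848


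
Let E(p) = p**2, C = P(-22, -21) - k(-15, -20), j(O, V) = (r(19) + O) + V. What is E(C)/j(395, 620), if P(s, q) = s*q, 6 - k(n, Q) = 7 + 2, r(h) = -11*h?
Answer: 6975/26 ≈ 268.27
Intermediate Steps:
k(n, Q) = -3 (k(n, Q) = 6 - (7 + 2) = 6 - 1*9 = 6 - 9 = -3)
P(s, q) = q*s
j(O, V) = -209 + O + V (j(O, V) = (-11*19 + O) + V = (-209 + O) + V = -209 + O + V)
C = 465 (C = -21*(-22) - 1*(-3) = 462 + 3 = 465)
E(C)/j(395, 620) = 465**2/(-209 + 395 + 620) = 216225/806 = 216225*(1/806) = 6975/26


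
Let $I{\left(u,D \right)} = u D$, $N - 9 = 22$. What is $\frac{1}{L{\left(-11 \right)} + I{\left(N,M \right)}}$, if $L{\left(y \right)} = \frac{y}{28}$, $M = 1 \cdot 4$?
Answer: $\frac{28}{3461} \approx 0.0080902$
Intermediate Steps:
$M = 4$
$N = 31$ ($N = 9 + 22 = 31$)
$L{\left(y \right)} = \frac{y}{28}$ ($L{\left(y \right)} = y \frac{1}{28} = \frac{y}{28}$)
$I{\left(u,D \right)} = D u$
$\frac{1}{L{\left(-11 \right)} + I{\left(N,M \right)}} = \frac{1}{\frac{1}{28} \left(-11\right) + 4 \cdot 31} = \frac{1}{- \frac{11}{28} + 124} = \frac{1}{\frac{3461}{28}} = \frac{28}{3461}$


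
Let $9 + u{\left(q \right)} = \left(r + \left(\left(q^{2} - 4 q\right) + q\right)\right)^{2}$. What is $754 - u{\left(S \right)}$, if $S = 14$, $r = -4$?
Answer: $-21737$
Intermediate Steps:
$u{\left(q \right)} = -9 + \left(-4 + q^{2} - 3 q\right)^{2}$ ($u{\left(q \right)} = -9 + \left(-4 + \left(\left(q^{2} - 4 q\right) + q\right)\right)^{2} = -9 + \left(-4 + \left(q^{2} - 3 q\right)\right)^{2} = -9 + \left(-4 + q^{2} - 3 q\right)^{2}$)
$754 - u{\left(S \right)} = 754 - \left(-9 + \left(4 - 14^{2} + 3 \cdot 14\right)^{2}\right) = 754 - \left(-9 + \left(4 - 196 + 42\right)^{2}\right) = 754 - \left(-9 + \left(-150\right)^{2}\right) = 754 - \left(-9 + 22500\right) = 754 - 22491 = -21737$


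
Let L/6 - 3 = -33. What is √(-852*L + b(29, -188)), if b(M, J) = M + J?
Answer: √153201 ≈ 391.41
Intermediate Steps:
L = -180 (L = 18 + 6*(-33) = 18 - 198 = -180)
b(M, J) = J + M
√(-852*L + b(29, -188)) = √(-852*(-180) + (-188 + 29)) = √(153360 - 159) = √153201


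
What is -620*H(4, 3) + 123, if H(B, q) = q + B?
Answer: -4217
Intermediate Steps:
H(B, q) = B + q
-620*H(4, 3) + 123 = -620*(4 + 3) + 123 = -620*7 + 123 = -31*140 + 123 = -4340 + 123 = -4217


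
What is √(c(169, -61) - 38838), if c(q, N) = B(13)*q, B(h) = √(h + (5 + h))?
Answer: √(-38838 + 169*√31) ≈ 194.67*I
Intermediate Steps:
B(h) = √(5 + 2*h)
c(q, N) = q*√31 (c(q, N) = √(5 + 2*13)*q = √(5 + 26)*q = √31*q = q*√31)
√(c(169, -61) - 38838) = √(169*√31 - 38838) = √(-38838 + 169*√31)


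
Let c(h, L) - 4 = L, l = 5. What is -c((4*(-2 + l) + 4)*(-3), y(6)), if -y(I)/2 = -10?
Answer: -24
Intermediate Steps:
y(I) = 20 (y(I) = -2*(-10) = 20)
c(h, L) = 4 + L
-c((4*(-2 + l) + 4)*(-3), y(6)) = -(4 + 20) = -1*24 = -24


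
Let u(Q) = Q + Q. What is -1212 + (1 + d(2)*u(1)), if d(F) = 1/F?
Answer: -1210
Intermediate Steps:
u(Q) = 2*Q
-1212 + (1 + d(2)*u(1)) = -1212 + (1 + (2*1)/2) = -1212 + (1 + (½)*2) = -1212 + (1 + 1) = -1212 + 2 = -1210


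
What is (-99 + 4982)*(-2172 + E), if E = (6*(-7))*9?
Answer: -12451650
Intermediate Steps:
E = -378 (E = -42*9 = -378)
(-99 + 4982)*(-2172 + E) = (-99 + 4982)*(-2172 - 378) = 4883*(-2550) = -12451650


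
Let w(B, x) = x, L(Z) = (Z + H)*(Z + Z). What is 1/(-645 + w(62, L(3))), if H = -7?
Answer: -1/669 ≈ -0.0014948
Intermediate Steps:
L(Z) = 2*Z*(-7 + Z) (L(Z) = (Z - 7)*(Z + Z) = (-7 + Z)*(2*Z) = 2*Z*(-7 + Z))
1/(-645 + w(62, L(3))) = 1/(-645 + 2*3*(-7 + 3)) = 1/(-645 + 2*3*(-4)) = 1/(-645 - 24) = 1/(-669) = -1/669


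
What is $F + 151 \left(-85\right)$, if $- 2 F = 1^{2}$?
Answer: $- \frac{25671}{2} \approx -12836.0$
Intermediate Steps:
$F = - \frac{1}{2}$ ($F = - \frac{1^{2}}{2} = \left(- \frac{1}{2}\right) 1 = - \frac{1}{2} \approx -0.5$)
$F + 151 \left(-85\right) = - \frac{1}{2} + 151 \left(-85\right) = - \frac{1}{2} - 12835 = - \frac{25671}{2}$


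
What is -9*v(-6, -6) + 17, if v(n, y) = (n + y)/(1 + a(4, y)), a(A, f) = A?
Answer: 193/5 ≈ 38.600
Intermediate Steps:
v(n, y) = n/5 + y/5 (v(n, y) = (n + y)/(1 + 4) = (n + y)/5 = (n + y)*(1/5) = n/5 + y/5)
-9*v(-6, -6) + 17 = -9*((1/5)*(-6) + (1/5)*(-6)) + 17 = -9*(-6/5 - 6/5) + 17 = -9*(-12/5) + 17 = 108/5 + 17 = 193/5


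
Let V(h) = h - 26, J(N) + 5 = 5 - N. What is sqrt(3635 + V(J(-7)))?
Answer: 4*sqrt(226) ≈ 60.133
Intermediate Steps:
J(N) = -N (J(N) = -5 + (5 - N) = -N)
V(h) = -26 + h
sqrt(3635 + V(J(-7))) = sqrt(3635 + (-26 - 1*(-7))) = sqrt(3635 + (-26 + 7)) = sqrt(3635 - 19) = sqrt(3616) = 4*sqrt(226)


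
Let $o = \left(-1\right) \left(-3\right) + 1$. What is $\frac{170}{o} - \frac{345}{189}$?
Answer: $\frac{5125}{126} \approx 40.675$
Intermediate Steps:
$o = 4$ ($o = 3 + 1 = 4$)
$\frac{170}{o} - \frac{345}{189} = \frac{170}{4} - \frac{345}{189} = 170 \cdot \frac{1}{4} - \frac{115}{63} = \frac{85}{2} - \frac{115}{63} = \frac{5125}{126}$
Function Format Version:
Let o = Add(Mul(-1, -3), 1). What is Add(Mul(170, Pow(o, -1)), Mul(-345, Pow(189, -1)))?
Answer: Rational(5125, 126) ≈ 40.675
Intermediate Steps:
o = 4 (o = Add(3, 1) = 4)
Add(Mul(170, Pow(o, -1)), Mul(-345, Pow(189, -1))) = Add(Mul(170, Pow(4, -1)), Mul(-345, Pow(189, -1))) = Add(Mul(170, Rational(1, 4)), Mul(-345, Rational(1, 189))) = Add(Rational(85, 2), Rational(-115, 63)) = Rational(5125, 126)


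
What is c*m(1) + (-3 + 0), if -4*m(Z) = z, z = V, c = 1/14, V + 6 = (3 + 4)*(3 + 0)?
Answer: -183/56 ≈ -3.2679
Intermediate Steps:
V = 15 (V = -6 + (3 + 4)*(3 + 0) = -6 + 7*3 = -6 + 21 = 15)
c = 1/14 ≈ 0.071429
z = 15
m(Z) = -15/4 (m(Z) = -1/4*15 = -15/4)
c*m(1) + (-3 + 0) = (1/14)*(-15/4) + (-3 + 0) = -15/56 - 3 = -183/56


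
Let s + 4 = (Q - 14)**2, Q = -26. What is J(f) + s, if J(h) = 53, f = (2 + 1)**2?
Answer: 1649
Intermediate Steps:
f = 9 (f = 3**2 = 9)
s = 1596 (s = -4 + (-26 - 14)**2 = -4 + (-40)**2 = -4 + 1600 = 1596)
J(f) + s = 53 + 1596 = 1649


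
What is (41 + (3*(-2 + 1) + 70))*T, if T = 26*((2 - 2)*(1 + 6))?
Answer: 0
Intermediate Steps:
T = 0 (T = 26*(0*7) = 26*0 = 0)
(41 + (3*(-2 + 1) + 70))*T = (41 + (3*(-2 + 1) + 70))*0 = (41 + (3*(-1) + 70))*0 = (41 + (-3 + 70))*0 = (41 + 67)*0 = 108*0 = 0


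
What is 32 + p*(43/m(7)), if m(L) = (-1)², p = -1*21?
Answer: -871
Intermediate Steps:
p = -21
m(L) = 1
32 + p*(43/m(7)) = 32 - 903/1 = 32 - 903 = -871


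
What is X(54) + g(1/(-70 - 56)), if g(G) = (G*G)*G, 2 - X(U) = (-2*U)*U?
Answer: 11670193583/2000376 ≈ 5834.0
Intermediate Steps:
X(U) = 2 + 2*U² (X(U) = 2 - (-2*U)*U = 2 - (-2)*U² = 2 + 2*U²)
g(G) = G³ (g(G) = G²*G = G³)
X(54) + g(1/(-70 - 56)) = (2 + 2*54²) + (1/(-70 - 56))³ = (2 + 2*2916) + (1/(-126))³ = (2 + 5832) + (-1/126)³ = 5834 - 1/2000376 = 11670193583/2000376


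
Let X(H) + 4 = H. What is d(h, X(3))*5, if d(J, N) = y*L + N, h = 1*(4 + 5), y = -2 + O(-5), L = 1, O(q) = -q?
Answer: 10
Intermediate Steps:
X(H) = -4 + H
y = 3 (y = -2 - 1*(-5) = -2 + 5 = 3)
h = 9 (h = 1*9 = 9)
d(J, N) = 3 + N (d(J, N) = 3*1 + N = 3 + N)
d(h, X(3))*5 = (3 + (-4 + 3))*5 = (3 - 1)*5 = 2*5 = 10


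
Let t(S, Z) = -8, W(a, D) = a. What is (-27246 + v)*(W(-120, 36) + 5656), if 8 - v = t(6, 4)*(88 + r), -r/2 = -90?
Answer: -138920384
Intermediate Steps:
r = 180 (r = -2*(-90) = 180)
v = 2152 (v = 8 - (-8)*(88 + 180) = 8 - (-8)*268 = 8 - 1*(-2144) = 8 + 2144 = 2152)
(-27246 + v)*(W(-120, 36) + 5656) = (-27246 + 2152)*(-120 + 5656) = -25094*5536 = -138920384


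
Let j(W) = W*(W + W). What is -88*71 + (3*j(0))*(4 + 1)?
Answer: -6248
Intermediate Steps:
j(W) = 2*W² (j(W) = W*(2*W) = 2*W²)
-88*71 + (3*j(0))*(4 + 1) = -88*71 + (3*(2*0²))*(4 + 1) = -6248 + (3*(2*0))*5 = -6248 + (3*0)*5 = -6248 + 0*5 = -6248 + 0 = -6248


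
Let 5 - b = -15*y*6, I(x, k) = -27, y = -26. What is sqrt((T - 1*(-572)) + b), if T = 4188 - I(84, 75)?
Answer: 2*sqrt(613) ≈ 49.518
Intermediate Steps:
T = 4215 (T = 4188 - 1*(-27) = 4188 + 27 = 4215)
b = -2335 (b = 5 - (-15*(-26))*6 = 5 - 390*6 = 5 - 1*2340 = 5 - 2340 = -2335)
sqrt((T - 1*(-572)) + b) = sqrt((4215 - 1*(-572)) - 2335) = sqrt((4215 + 572) - 2335) = sqrt(4787 - 2335) = sqrt(2452) = 2*sqrt(613)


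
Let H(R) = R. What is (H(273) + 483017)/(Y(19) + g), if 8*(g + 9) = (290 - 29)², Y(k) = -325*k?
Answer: 3866320/18649 ≈ 207.32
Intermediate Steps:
g = 68049/8 (g = -9 + (290 - 29)²/8 = -9 + (⅛)*261² = -9 + (⅛)*68121 = -9 + 68121/8 = 68049/8 ≈ 8506.1)
(H(273) + 483017)/(Y(19) + g) = (273 + 483017)/(-325*19 + 68049/8) = 483290/(-6175 + 68049/8) = 483290/(18649/8) = 483290*(8/18649) = 3866320/18649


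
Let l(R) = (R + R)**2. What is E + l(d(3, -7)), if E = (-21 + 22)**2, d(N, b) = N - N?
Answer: 1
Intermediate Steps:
d(N, b) = 0
l(R) = 4*R**2 (l(R) = (2*R)**2 = 4*R**2)
E = 1 (E = 1**2 = 1)
E + l(d(3, -7)) = 1 + 4*0**2 = 1 + 4*0 = 1 + 0 = 1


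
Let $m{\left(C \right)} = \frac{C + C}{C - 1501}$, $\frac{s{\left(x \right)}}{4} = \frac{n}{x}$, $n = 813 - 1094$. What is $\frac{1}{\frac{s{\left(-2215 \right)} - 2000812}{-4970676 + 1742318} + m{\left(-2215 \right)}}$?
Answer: $\frac{6643105249130}{12036665200899} \approx 0.55191$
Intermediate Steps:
$n = -281$ ($n = 813 - 1094 = -281$)
$s{\left(x \right)} = - \frac{1124}{x}$ ($s{\left(x \right)} = 4 \left(- \frac{281}{x}\right) = - \frac{1124}{x}$)
$m{\left(C \right)} = \frac{2 C}{-1501 + C}$
$\frac{1}{\frac{s{\left(-2215 \right)} - 2000812}{-4970676 + 1742318} + m{\left(-2215 \right)}} = \frac{1}{\frac{- \frac{1124}{-2215} - 2000812}{-4970676 + 1742318} + 2 \left(-2215\right) \frac{1}{-1501 - 2215}} = \frac{1}{\frac{\left(-1124\right) \left(- \frac{1}{2215}\right) - 2000812}{-3228358} + 2 \left(-2215\right) \frac{1}{-3716}} = \frac{1}{\left(\frac{1124}{2215} - 2000812\right) \left(- \frac{1}{3228358}\right) + 2 \left(-2215\right) \left(- \frac{1}{3716}\right)} = \frac{1}{\left(- \frac{4431797456}{2215}\right) \left(- \frac{1}{3228358}\right) + \frac{2215}{1858}} = \frac{1}{\frac{2215898728}{3575406485} + \frac{2215}{1858}} = \frac{1}{\frac{12036665200899}{6643105249130}} = \frac{6643105249130}{12036665200899}$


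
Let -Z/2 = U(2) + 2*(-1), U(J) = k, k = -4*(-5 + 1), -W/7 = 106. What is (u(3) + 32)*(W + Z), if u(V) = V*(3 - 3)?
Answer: -24640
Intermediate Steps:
W = -742 (W = -7*106 = -742)
k = 16 (k = -4*(-4) = 16)
U(J) = 16
u(V) = 0 (u(V) = V*0 = 0)
Z = -28 (Z = -2*(16 + 2*(-1)) = -2*(16 - 2) = -2*14 = -28)
(u(3) + 32)*(W + Z) = (0 + 32)*(-742 - 28) = 32*(-770) = -24640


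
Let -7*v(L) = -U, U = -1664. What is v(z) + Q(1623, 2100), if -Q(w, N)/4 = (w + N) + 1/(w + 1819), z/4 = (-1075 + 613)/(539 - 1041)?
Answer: -182267682/12047 ≈ -15130.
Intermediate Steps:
z = 924/251 (z = 4*((-1075 + 613)/(539 - 1041)) = 4*(-462/(-502)) = 4*(-462*(-1/502)) = 4*(231/251) = 924/251 ≈ 3.6813)
Q(w, N) = -4*N - 4*w - 4/(1819 + w) (Q(w, N) = -4*((w + N) + 1/(w + 1819)) = -4*((N + w) + 1/(1819 + w)) = -4*(N + w + 1/(1819 + w)) = -4*N - 4*w - 4/(1819 + w))
v(L) = -1664/7 (v(L) = -(-1)*(-1664)/7 = -1/7*1664 = -1664/7)
v(z) + Q(1623, 2100) = -1664/7 + 4*(-1 - 1*1623**2 - 1819*2100 - 1819*1623 - 1*2100*1623)/(1819 + 1623) = -1664/7 + 4*(-1 - 1*2634129 - 3819900 - 2952237 - 3408300)/3442 = -1664/7 + 4*(1/3442)*(-1 - 2634129 - 3819900 - 2952237 - 3408300) = -1664/7 + 4*(1/3442)*(-12814567) = -1664/7 - 25629134/1721 = -182267682/12047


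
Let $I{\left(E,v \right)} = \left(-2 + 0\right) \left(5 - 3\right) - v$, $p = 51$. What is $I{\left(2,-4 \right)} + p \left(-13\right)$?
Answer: $-663$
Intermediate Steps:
$I{\left(E,v \right)} = -4 - v$ ($I{\left(E,v \right)} = \left(-2\right) 2 - v = -4 - v$)
$I{\left(2,-4 \right)} + p \left(-13\right) = \left(-4 - -4\right) + 51 \left(-13\right) = \left(-4 + 4\right) - 663 = 0 - 663 = -663$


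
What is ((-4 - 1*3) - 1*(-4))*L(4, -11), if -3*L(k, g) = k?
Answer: 4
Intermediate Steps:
L(k, g) = -k/3
((-4 - 1*3) - 1*(-4))*L(4, -11) = ((-4 - 1*3) - 1*(-4))*(-⅓*4) = ((-4 - 3) + 4)*(-4/3) = (-7 + 4)*(-4/3) = -3*(-4/3) = 4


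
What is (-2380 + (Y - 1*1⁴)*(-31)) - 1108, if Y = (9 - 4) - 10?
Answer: -3302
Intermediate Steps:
Y = -5 (Y = 5 - 10 = -5)
(-2380 + (Y - 1*1⁴)*(-31)) - 1108 = (-2380 + (-5 - 1*1⁴)*(-31)) - 1108 = (-2380 + (-5 - 1*1)*(-31)) - 1108 = (-2380 + (-5 - 1)*(-31)) - 1108 = (-2380 - 6*(-31)) - 1108 = (-2380 + 186) - 1108 = -2194 - 1108 = -3302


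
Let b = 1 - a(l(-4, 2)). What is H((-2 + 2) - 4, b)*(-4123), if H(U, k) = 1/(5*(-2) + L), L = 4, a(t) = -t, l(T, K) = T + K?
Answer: 4123/6 ≈ 687.17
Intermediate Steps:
l(T, K) = K + T
b = -1 (b = 1 - (-1)*(2 - 4) = 1 - (-1)*(-2) = 1 - 1*2 = 1 - 2 = -1)
H(U, k) = -⅙ (H(U, k) = 1/(5*(-2) + 4) = 1/(-10 + 4) = 1/(-6) = -⅙)
H((-2 + 2) - 4, b)*(-4123) = -⅙*(-4123) = 4123/6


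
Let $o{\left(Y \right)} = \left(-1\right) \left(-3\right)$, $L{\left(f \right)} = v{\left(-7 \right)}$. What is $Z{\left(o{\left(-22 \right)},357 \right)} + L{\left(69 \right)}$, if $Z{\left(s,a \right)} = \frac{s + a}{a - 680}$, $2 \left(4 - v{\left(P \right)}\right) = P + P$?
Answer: $\frac{3193}{323} \approx 9.8855$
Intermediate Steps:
$v{\left(P \right)} = 4 - P$ ($v{\left(P \right)} = 4 - \frac{P + P}{2} = 4 - \frac{2 P}{2} = 4 - P$)
$L{\left(f \right)} = 11$ ($L{\left(f \right)} = 4 - -7 = 4 + 7 = 11$)
$o{\left(Y \right)} = 3$
$Z{\left(s,a \right)} = \frac{a + s}{-680 + a}$
$Z{\left(o{\left(-22 \right)},357 \right)} + L{\left(69 \right)} = \frac{357 + 3}{-680 + 357} + 11 = \frac{1}{-323} \cdot 360 + 11 = \left(- \frac{1}{323}\right) 360 + 11 = - \frac{360}{323} + 11 = \frac{3193}{323}$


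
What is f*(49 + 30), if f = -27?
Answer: -2133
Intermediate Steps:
f*(49 + 30) = -27*(49 + 30) = -27*79 = -2133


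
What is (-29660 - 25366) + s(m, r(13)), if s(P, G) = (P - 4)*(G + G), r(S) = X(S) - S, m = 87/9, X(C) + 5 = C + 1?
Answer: -165214/3 ≈ -55071.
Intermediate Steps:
X(C) = -4 + C (X(C) = -5 + (C + 1) = -5 + (1 + C) = -4 + C)
m = 29/3 (m = 87*(1/9) = 29/3 ≈ 9.6667)
r(S) = -4 (r(S) = (-4 + S) - S = -4)
s(P, G) = 2*G*(-4 + P) (s(P, G) = (-4 + P)*(2*G) = 2*G*(-4 + P))
(-29660 - 25366) + s(m, r(13)) = (-29660 - 25366) + 2*(-4)*(-4 + 29/3) = -55026 + 2*(-4)*(17/3) = -55026 - 136/3 = -165214/3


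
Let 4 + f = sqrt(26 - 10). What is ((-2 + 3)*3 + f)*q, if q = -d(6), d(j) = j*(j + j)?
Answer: -216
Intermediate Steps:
d(j) = 2*j**2 (d(j) = j*(2*j) = 2*j**2)
f = 0 (f = -4 + sqrt(26 - 10) = -4 + sqrt(16) = -4 + 4 = 0)
q = -72 (q = -2*6**2 = -2*36 = -1*72 = -72)
((-2 + 3)*3 + f)*q = ((-2 + 3)*3 + 0)*(-72) = (1*3 + 0)*(-72) = (3 + 0)*(-72) = 3*(-72) = -216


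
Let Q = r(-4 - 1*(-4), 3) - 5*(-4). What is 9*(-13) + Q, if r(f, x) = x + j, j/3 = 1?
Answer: -91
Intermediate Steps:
j = 3 (j = 3*1 = 3)
r(f, x) = 3 + x (r(f, x) = x + 3 = 3 + x)
Q = 26 (Q = (3 + 3) - 5*(-4) = 6 + 20 = 26)
9*(-13) + Q = 9*(-13) + 26 = -117 + 26 = -91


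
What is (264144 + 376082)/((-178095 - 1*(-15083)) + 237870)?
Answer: 320113/37429 ≈ 8.5525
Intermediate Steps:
(264144 + 376082)/((-178095 - 1*(-15083)) + 237870) = 640226/((-178095 + 15083) + 237870) = 640226/(-163012 + 237870) = 640226/74858 = 640226*(1/74858) = 320113/37429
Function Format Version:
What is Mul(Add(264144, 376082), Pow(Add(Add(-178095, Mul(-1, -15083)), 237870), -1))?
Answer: Rational(320113, 37429) ≈ 8.5525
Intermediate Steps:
Mul(Add(264144, 376082), Pow(Add(Add(-178095, Mul(-1, -15083)), 237870), -1)) = Mul(640226, Pow(Add(Add(-178095, 15083), 237870), -1)) = Mul(640226, Pow(Add(-163012, 237870), -1)) = Mul(640226, Pow(74858, -1)) = Mul(640226, Rational(1, 74858)) = Rational(320113, 37429)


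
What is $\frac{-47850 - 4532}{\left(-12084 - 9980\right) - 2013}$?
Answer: $\frac{52382}{24077} \approx 2.1756$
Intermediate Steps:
$\frac{-47850 - 4532}{\left(-12084 - 9980\right) - 2013} = - \frac{52382}{-22064 - 2013} = - \frac{52382}{-24077} = \left(-52382\right) \left(- \frac{1}{24077}\right) = \frac{52382}{24077}$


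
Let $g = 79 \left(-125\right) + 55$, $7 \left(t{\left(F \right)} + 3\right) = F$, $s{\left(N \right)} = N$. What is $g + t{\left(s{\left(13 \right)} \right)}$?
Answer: $- \frac{68748}{7} \approx -9821.1$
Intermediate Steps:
$t{\left(F \right)} = -3 + \frac{F}{7}$
$g = -9820$ ($g = -9875 + 55 = -9820$)
$g + t{\left(s{\left(13 \right)} \right)} = -9820 + \left(-3 + \frac{1}{7} \cdot 13\right) = -9820 + \left(-3 + \frac{13}{7}\right) = -9820 - \frac{8}{7} = - \frac{68748}{7}$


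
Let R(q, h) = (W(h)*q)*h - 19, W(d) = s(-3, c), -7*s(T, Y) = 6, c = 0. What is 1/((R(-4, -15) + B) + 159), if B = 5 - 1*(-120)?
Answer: 7/1495 ≈ 0.0046823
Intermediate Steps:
s(T, Y) = -6/7 (s(T, Y) = -⅐*6 = -6/7)
W(d) = -6/7
R(q, h) = -19 - 6*h*q/7 (R(q, h) = (-6*q/7)*h - 19 = -6*h*q/7 - 19 = -19 - 6*h*q/7)
B = 125 (B = 5 + 120 = 125)
1/((R(-4, -15) + B) + 159) = 1/(((-19 - 6/7*(-15)*(-4)) + 125) + 159) = 1/(((-19 - 360/7) + 125) + 159) = 1/((-493/7 + 125) + 159) = 1/(382/7 + 159) = 1/(1495/7) = 7/1495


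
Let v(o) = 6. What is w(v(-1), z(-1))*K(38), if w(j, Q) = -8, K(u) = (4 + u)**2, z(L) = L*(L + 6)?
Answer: -14112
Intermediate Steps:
z(L) = L*(6 + L)
w(v(-1), z(-1))*K(38) = -8*(4 + 38)**2 = -8*42**2 = -8*1764 = -14112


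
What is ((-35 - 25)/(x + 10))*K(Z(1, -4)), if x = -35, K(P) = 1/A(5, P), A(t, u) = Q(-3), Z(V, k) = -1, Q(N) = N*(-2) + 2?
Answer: 3/10 ≈ 0.30000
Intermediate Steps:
Q(N) = 2 - 2*N (Q(N) = -2*N + 2 = 2 - 2*N)
A(t, u) = 8 (A(t, u) = 2 - 2*(-3) = 2 + 6 = 8)
K(P) = ⅛ (K(P) = 1/8 = ⅛)
((-35 - 25)/(x + 10))*K(Z(1, -4)) = ((-35 - 25)/(-35 + 10))*(⅛) = -60/(-25)*(⅛) = -60*(-1/25)*(⅛) = (12/5)*(⅛) = 3/10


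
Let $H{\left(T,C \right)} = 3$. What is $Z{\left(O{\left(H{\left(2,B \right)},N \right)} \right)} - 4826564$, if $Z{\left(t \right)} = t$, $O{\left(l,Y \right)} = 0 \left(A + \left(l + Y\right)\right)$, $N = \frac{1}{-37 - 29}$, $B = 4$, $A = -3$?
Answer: $-4826564$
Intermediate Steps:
$N = - \frac{1}{66}$ ($N = \frac{1}{-66} = - \frac{1}{66} \approx -0.015152$)
$O{\left(l,Y \right)} = 0$ ($O{\left(l,Y \right)} = 0 \left(-3 + \left(l + Y\right)\right) = 0 \left(-3 + \left(Y + l\right)\right) = 0 \left(-3 + Y + l\right) = 0$)
$Z{\left(O{\left(H{\left(2,B \right)},N \right)} \right)} - 4826564 = 0 - 4826564 = -4826564$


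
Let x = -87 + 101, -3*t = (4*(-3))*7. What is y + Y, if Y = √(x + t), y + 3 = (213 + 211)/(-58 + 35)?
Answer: -493/23 + √42 ≈ -14.954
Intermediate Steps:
t = 28 (t = -4*(-3)*7/3 = -(-4)*7 = -⅓*(-84) = 28)
x = 14
y = -493/23 (y = -3 + (213 + 211)/(-58 + 35) = -3 + 424/(-23) = -3 + 424*(-1/23) = -3 - 424/23 = -493/23 ≈ -21.435)
Y = √42 (Y = √(14 + 28) = √42 ≈ 6.4807)
y + Y = -493/23 + √42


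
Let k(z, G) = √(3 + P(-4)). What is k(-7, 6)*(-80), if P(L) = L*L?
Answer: -80*√19 ≈ -348.71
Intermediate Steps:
P(L) = L²
k(z, G) = √19 (k(z, G) = √(3 + (-4)²) = √(3 + 16) = √19)
k(-7, 6)*(-80) = √19*(-80) = -80*√19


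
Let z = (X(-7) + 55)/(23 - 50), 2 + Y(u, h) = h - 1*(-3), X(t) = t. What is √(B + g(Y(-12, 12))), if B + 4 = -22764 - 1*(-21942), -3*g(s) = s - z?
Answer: I*√67305/9 ≈ 28.826*I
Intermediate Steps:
Y(u, h) = 1 + h (Y(u, h) = -2 + (h - 1*(-3)) = -2 + (h + 3) = -2 + (3 + h) = 1 + h)
z = -16/9 (z = (-7 + 55)/(23 - 50) = 48/(-27) = 48*(-1/27) = -16/9 ≈ -1.7778)
g(s) = -16/27 - s/3 (g(s) = -(s - 1*(-16/9))/3 = -(s + 16/9)/3 = -(16/9 + s)/3 = -16/27 - s/3)
B = -826 (B = -4 + (-22764 - 1*(-21942)) = -4 + (-22764 + 21942) = -4 - 822 = -826)
√(B + g(Y(-12, 12))) = √(-826 + (-16/27 - (1 + 12)/3)) = √(-826 + (-16/27 - ⅓*13)) = √(-826 + (-16/27 - 13/3)) = √(-826 - 133/27) = √(-22435/27) = I*√67305/9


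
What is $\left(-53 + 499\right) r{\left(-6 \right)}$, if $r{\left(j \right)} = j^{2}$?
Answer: $16056$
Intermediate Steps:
$\left(-53 + 499\right) r{\left(-6 \right)} = \left(-53 + 499\right) \left(-6\right)^{2} = 446 \cdot 36 = 16056$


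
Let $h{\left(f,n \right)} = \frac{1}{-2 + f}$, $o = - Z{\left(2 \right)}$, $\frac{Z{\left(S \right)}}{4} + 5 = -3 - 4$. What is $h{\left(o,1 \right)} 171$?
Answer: $\frac{171}{46} \approx 3.7174$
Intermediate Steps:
$Z{\left(S \right)} = -48$ ($Z{\left(S \right)} = -20 + 4 \left(-3 - 4\right) = -20 + 4 \left(-7\right) = -20 - 28 = -48$)
$o = 48$ ($o = \left(-1\right) \left(-48\right) = 48$)
$h{\left(o,1 \right)} 171 = \frac{1}{-2 + 48} \cdot 171 = \frac{1}{46} \cdot 171 = \frac{171}{46}$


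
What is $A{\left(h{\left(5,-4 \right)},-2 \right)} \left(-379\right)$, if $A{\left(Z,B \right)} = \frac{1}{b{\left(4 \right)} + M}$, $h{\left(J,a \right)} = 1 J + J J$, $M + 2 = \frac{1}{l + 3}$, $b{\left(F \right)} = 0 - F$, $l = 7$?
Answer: $\frac{3790}{59} \approx 64.237$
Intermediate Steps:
$b{\left(F \right)} = - F$
$M = - \frac{19}{10}$ ($M = -2 + \frac{1}{7 + 3} = -2 + \frac{1}{10} = - \frac{19}{10} \approx -1.9$)
$h{\left(J,a \right)} = J + J^{2}$
$A{\left(Z,B \right)} = - \frac{10}{59}$ ($A{\left(Z,B \right)} = \frac{1}{\left(-1\right) 4 - \frac{19}{10}} = \frac{1}{-4 - \frac{19}{10}} = \frac{1}{- \frac{59}{10}} = - \frac{10}{59}$)
$A{\left(h{\left(5,-4 \right)},-2 \right)} \left(-379\right) = \left(- \frac{10}{59}\right) \left(-379\right) = \frac{3790}{59}$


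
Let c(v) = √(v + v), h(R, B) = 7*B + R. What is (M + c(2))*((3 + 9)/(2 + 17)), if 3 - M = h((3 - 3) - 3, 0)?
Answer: 96/19 ≈ 5.0526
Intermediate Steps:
h(R, B) = R + 7*B
c(v) = √2*√v (c(v) = √(2*v) = √2*√v)
M = 6 (M = 3 - (((3 - 3) - 3) + 7*0) = 3 - ((0 - 3) + 0) = 3 - (-3 + 0) = 3 - 1*(-3) = 3 + 3 = 6)
(M + c(2))*((3 + 9)/(2 + 17)) = (6 + √2*√2)*((3 + 9)/(2 + 17)) = (6 + 2)*(12/19) = 8*(12*(1/19)) = 8*(12/19) = 96/19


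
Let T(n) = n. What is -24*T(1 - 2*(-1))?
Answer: -72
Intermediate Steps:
-24*T(1 - 2*(-1)) = -24*(1 - 2*(-1)) = -24*(1 + 2) = -24*3 = -72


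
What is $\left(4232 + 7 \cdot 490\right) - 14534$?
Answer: $-6872$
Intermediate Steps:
$\left(4232 + 7 \cdot 490\right) - 14534 = \left(4232 + 3430\right) - 14534 = 7662 - 14534 = -6872$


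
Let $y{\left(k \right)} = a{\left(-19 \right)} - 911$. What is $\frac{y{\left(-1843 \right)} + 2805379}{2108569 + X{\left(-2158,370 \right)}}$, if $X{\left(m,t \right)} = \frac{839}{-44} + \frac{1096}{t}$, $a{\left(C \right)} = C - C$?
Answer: $\frac{22828369520}{17163620557} \approx 1.33$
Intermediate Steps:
$a{\left(C \right)} = 0$
$X{\left(m,t \right)} = - \frac{839}{44} + \frac{1096}{t}$ ($X{\left(m,t \right)} = 839 \left(- \frac{1}{44}\right) + \frac{1096}{t} = - \frac{839}{44} + \frac{1096}{t}$)
$y{\left(k \right)} = -911$ ($y{\left(k \right)} = 0 - 911 = -911$)
$\frac{y{\left(-1843 \right)} + 2805379}{2108569 + X{\left(-2158,370 \right)}} = \frac{-911 + 2805379}{2108569 - \left(\frac{839}{44} - \frac{1096}{370}\right)} = \frac{2804468}{2108569 + \left(- \frac{839}{44} + 1096 \cdot \frac{1}{370}\right)} = \frac{2804468}{2108569 + \left(- \frac{839}{44} + \frac{548}{185}\right)} = \frac{2804468}{2108569 - \frac{131103}{8140}} = \frac{2804468}{\frac{17163620557}{8140}} = 2804468 \cdot \frac{8140}{17163620557} = \frac{22828369520}{17163620557}$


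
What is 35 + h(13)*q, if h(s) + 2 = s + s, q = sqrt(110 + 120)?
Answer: 35 + 24*sqrt(230) ≈ 398.98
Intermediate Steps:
q = sqrt(230) ≈ 15.166
h(s) = -2 + 2*s (h(s) = -2 + (s + s) = -2 + 2*s)
35 + h(13)*q = 35 + (-2 + 2*13)*sqrt(230) = 35 + (-2 + 26)*sqrt(230) = 35 + 24*sqrt(230)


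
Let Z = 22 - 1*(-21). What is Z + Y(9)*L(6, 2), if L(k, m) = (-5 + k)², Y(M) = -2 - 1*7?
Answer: 34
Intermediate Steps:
Y(M) = -9 (Y(M) = -2 - 7 = -9)
Z = 43 (Z = 22 + 21 = 43)
Z + Y(9)*L(6, 2) = 43 - 9*(-5 + 6)² = 43 - 9*1² = 43 - 9*1 = 43 - 9 = 34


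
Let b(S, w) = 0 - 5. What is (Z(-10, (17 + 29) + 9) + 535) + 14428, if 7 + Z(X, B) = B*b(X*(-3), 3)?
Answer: 14681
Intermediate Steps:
b(S, w) = -5
Z(X, B) = -7 - 5*B (Z(X, B) = -7 + B*(-5) = -7 - 5*B)
(Z(-10, (17 + 29) + 9) + 535) + 14428 = ((-7 - 5*((17 + 29) + 9)) + 535) + 14428 = ((-7 - 5*(46 + 9)) + 535) + 14428 = ((-7 - 5*55) + 535) + 14428 = ((-7 - 275) + 535) + 14428 = (-282 + 535) + 14428 = 253 + 14428 = 14681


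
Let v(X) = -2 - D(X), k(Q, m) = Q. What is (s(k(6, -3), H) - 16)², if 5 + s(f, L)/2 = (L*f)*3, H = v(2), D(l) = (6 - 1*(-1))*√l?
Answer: 136612 + 49392*√2 ≈ 2.0646e+5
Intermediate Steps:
D(l) = 7*√l (D(l) = (6 + 1)*√l = 7*√l)
v(X) = -2 - 7*√X
H = -2 - 7*√2 ≈ -11.899
s(f, L) = -10 + 6*L*f (s(f, L) = -10 + 2*((L*f)*3) = -10 + 2*(3*L*f) = -10 + 6*L*f)
(s(k(6, -3), H) - 16)² = ((-10 + 6*(-2 - 7*√2)*6) - 16)² = ((-10 + (-72 - 252*√2)) - 16)² = ((-82 - 252*√2) - 16)² = (-98 - 252*√2)²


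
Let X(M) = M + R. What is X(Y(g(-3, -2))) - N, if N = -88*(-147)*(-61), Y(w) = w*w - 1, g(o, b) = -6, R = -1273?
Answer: 787858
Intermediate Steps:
Y(w) = -1 + w² (Y(w) = w² - 1 = -1 + w²)
N = -789096 (N = 12936*(-61) = -789096)
X(M) = -1273 + M (X(M) = M - 1273 = -1273 + M)
X(Y(g(-3, -2))) - N = (-1273 + (-1 + (-6)²)) - 1*(-789096) = (-1273 + (-1 + 36)) + 789096 = (-1273 + 35) + 789096 = -1238 + 789096 = 787858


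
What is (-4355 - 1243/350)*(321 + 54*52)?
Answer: -681895371/50 ≈ -1.3638e+7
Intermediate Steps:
(-4355 - 1243/350)*(321 + 54*52) = (-4355 - 1243*1/350)*(321 + 2808) = (-4355 - 1243/350)*3129 = -1525493/350*3129 = -681895371/50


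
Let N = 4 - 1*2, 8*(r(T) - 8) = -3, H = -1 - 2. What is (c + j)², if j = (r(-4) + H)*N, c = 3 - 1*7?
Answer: 441/16 ≈ 27.563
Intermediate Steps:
H = -3
r(T) = 61/8 (r(T) = 8 + (⅛)*(-3) = 8 - 3/8 = 61/8)
N = 2 (N = 4 - 2 = 2)
c = -4 (c = 3 - 7 = -4)
j = 37/4 (j = (61/8 - 3)*2 = (37/8)*2 = 37/4 ≈ 9.2500)
(c + j)² = (-4 + 37/4)² = (21/4)² = 441/16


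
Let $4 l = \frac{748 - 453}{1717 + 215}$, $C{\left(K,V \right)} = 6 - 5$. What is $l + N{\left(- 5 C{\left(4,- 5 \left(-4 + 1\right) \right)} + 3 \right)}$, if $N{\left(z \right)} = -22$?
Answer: $- \frac{169721}{7728} \approx -21.962$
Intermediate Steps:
$C{\left(K,V \right)} = 1$ ($C{\left(K,V \right)} = 6 - 5 = 1$)
$l = \frac{295}{7728}$ ($l = \frac{\left(748 - 453\right) \frac{1}{1717 + 215}}{4} = \frac{295 \cdot \frac{1}{1932}}{4} = \frac{1}{4} \cdot \frac{295}{1932} = \frac{295}{7728} \approx 0.038173$)
$l + N{\left(- 5 C{\left(4,- 5 \left(-4 + 1\right) \right)} + 3 \right)} = \frac{295}{7728} - 22 = - \frac{169721}{7728}$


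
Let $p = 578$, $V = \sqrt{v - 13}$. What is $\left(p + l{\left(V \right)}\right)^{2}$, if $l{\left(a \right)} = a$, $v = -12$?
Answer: $334059 + 5780 i \approx 3.3406 \cdot 10^{5} + 5780.0 i$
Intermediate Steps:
$V = 5 i$ ($V = \sqrt{-12 - 13} = \sqrt{-25} = 5 i \approx 5.0 i$)
$\left(p + l{\left(V \right)}\right)^{2} = \left(578 + 5 i\right)^{2}$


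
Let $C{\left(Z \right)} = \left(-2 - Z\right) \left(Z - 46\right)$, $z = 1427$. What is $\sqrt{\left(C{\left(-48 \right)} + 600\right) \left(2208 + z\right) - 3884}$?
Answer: $4 i \sqrt{846289} \approx 3679.8 i$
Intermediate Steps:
$C{\left(Z \right)} = \left(-46 + Z\right) \left(-2 - Z\right)$ ($C{\left(Z \right)} = \left(-2 - Z\right) \left(-46 + Z\right) = \left(-46 + Z\right) \left(-2 - Z\right)$)
$\sqrt{\left(C{\left(-48 \right)} + 600\right) \left(2208 + z\right) - 3884} = \sqrt{\left(\left(92 - \left(-48\right)^{2} + 44 \left(-48\right)\right) + 600\right) \left(2208 + 1427\right) - 3884} = \sqrt{\left(\left(92 - 2304 - 2112\right) + 600\right) 3635 - 3884} = \sqrt{\left(-4324 + 600\right) 3635 - 3884} = \sqrt{\left(-3724\right) 3635 - 3884} = \sqrt{-13536740 - 3884} = \sqrt{-13540624} = 4 i \sqrt{846289}$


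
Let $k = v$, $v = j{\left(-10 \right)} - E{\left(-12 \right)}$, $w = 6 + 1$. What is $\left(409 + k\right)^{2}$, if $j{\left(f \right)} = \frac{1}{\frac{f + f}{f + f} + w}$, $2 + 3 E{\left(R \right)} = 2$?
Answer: $\frac{10712529}{64} \approx 1.6738 \cdot 10^{5}$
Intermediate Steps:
$w = 7$
$E{\left(R \right)} = 0$ ($E{\left(R \right)} = - \frac{2}{3} + \frac{1}{3} \cdot 2 = - \frac{2}{3} + \frac{2}{3} = 0$)
$j{\left(f \right)} = \frac{1}{8}$ ($j{\left(f \right)} = \frac{1}{\frac{f + f}{f + f} + 7} = \frac{1}{\frac{2 f}{2 f} + 7} = \frac{1}{2 f \frac{1}{2 f} + 7} = \frac{1}{1 + 7} = \frac{1}{8}$)
$v = \frac{1}{8}$ ($v = \frac{1}{8} - 0 = \frac{1}{8} + 0 = \frac{1}{8} \approx 0.125$)
$k = \frac{1}{8} \approx 0.125$
$\left(409 + k\right)^{2} = \left(409 + \frac{1}{8}\right)^{2} = \left(\frac{3273}{8}\right)^{2} = \frac{10712529}{64}$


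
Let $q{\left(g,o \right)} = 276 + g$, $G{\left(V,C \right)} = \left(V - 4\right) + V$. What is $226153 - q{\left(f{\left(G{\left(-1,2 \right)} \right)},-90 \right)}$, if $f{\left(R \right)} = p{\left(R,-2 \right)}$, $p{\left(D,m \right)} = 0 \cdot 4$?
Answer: $225877$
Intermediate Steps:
$p{\left(D,m \right)} = 0$
$G{\left(V,C \right)} = -4 + 2 V$ ($G{\left(V,C \right)} = \left(-4 + V\right) + V = -4 + 2 V$)
$f{\left(R \right)} = 0$
$226153 - q{\left(f{\left(G{\left(-1,2 \right)} \right)},-90 \right)} = 226153 - \left(276 + 0\right) = 226153 - 276 = 225877$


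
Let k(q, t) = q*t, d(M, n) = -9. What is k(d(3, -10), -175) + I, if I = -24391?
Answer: -22816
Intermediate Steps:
k(d(3, -10), -175) + I = -9*(-175) - 24391 = 1575 - 24391 = -22816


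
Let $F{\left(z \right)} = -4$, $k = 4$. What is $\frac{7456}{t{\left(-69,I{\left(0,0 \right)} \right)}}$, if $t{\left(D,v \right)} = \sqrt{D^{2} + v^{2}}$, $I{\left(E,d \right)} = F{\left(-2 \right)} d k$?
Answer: $\frac{7456}{69} \approx 108.06$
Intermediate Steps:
$I{\left(E,d \right)} = - 16 d$ ($I{\left(E,d \right)} = - 4 d 4 = - 16 d$)
$\frac{7456}{t{\left(-69,I{\left(0,0 \right)} \right)}} = \frac{7456}{\sqrt{\left(-69\right)^{2} + \left(\left(-16\right) 0\right)^{2}}} = \frac{7456}{\sqrt{4761 + 0^{2}}} = \frac{7456}{\sqrt{4761 + 0}} = \frac{7456}{\sqrt{4761}} = \frac{7456}{69}$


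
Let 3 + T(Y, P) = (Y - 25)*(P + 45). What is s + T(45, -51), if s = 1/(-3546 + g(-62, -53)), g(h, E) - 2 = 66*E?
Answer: -866167/7042 ≈ -123.00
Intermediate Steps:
g(h, E) = 2 + 66*E
s = -1/7042 (s = 1/(-3546 + (2 + 66*(-53))) = 1/(-3546 + (2 - 3498)) = 1/(-3546 - 3496) = 1/(-7042) = -1/7042 ≈ -0.00014201)
T(Y, P) = -3 + (-25 + Y)*(45 + P) (T(Y, P) = -3 + (Y - 25)*(P + 45) = -3 + (-25 + Y)*(45 + P))
s + T(45, -51) = -1/7042 + (-1128 - 25*(-51) + 45*45 - 51*45) = -1/7042 + (-1128 + 1275 + 2025 - 2295) = -1/7042 - 123 = -866167/7042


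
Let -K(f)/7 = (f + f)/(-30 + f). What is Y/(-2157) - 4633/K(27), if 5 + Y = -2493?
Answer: -3226211/90594 ≈ -35.612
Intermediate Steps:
Y = -2498 (Y = -5 - 2493 = -2498)
K(f) = -14*f/(-30 + f) (K(f) = -7*(f + f)/(-30 + f) = -7*2*f/(-30 + f) = -14*f/(-30 + f))
Y/(-2157) - 4633/K(27) = -2498/(-2157) - 4633/((-14*27/(-30 + 27))) = -2498*(-1/2157) - 4633/((-14*27/(-3))) = 2498/2157 - 4633/((-14*27*(-⅓))) = 2498/2157 - 4633/126 = -3226211/90594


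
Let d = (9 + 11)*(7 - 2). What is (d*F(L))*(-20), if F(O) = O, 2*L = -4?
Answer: 4000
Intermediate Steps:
d = 100 (d = 20*5 = 100)
L = -2 (L = (1/2)*(-4) = -2)
(d*F(L))*(-20) = (100*(-2))*(-20) = -200*(-20) = 4000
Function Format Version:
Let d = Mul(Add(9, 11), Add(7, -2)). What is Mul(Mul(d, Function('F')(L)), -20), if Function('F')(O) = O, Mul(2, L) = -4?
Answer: 4000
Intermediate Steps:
d = 100 (d = Mul(20, 5) = 100)
L = -2 (L = Mul(Rational(1, 2), -4) = -2)
Mul(Mul(d, Function('F')(L)), -20) = Mul(Mul(100, -2), -20) = Mul(-200, -20) = 4000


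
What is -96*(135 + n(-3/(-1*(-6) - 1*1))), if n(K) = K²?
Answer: -324864/25 ≈ -12995.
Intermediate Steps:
-96*(135 + n(-3/(-1*(-6) - 1*1))) = -96*(135 + (-3/(-1*(-6) - 1*1))²) = -96*(135 + (-3/(6 - 1))²) = -96*(135 + (-3/5)²) = -96*(135 + (-3*⅕)²) = -96*(135 + (-⅗)²) = -96*(135 + 9/25) = -96*3384/25 = -324864/25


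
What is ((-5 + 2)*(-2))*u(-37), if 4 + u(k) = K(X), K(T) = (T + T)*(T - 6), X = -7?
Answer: 1068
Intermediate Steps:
K(T) = 2*T*(-6 + T) (K(T) = (2*T)*(-6 + T) = 2*T*(-6 + T))
u(k) = 178 (u(k) = -4 + 2*(-7)*(-6 - 7) = -4 + 2*(-7)*(-13) = -4 + 182 = 178)
((-5 + 2)*(-2))*u(-37) = ((-5 + 2)*(-2))*178 = -3*(-2)*178 = 6*178 = 1068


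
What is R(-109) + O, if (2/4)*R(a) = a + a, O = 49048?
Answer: 48612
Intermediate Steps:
R(a) = 4*a (R(a) = 2*(a + a) = 2*(2*a) = 4*a)
R(-109) + O = 4*(-109) + 49048 = -436 + 49048 = 48612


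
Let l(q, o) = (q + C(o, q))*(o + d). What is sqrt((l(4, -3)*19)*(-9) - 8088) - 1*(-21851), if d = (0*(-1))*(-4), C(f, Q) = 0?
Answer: 21851 + 2*I*sqrt(1509) ≈ 21851.0 + 77.692*I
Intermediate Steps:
d = 0 (d = 0*(-4) = 0)
l(q, o) = o*q (l(q, o) = (q + 0)*(o + 0) = q*o = o*q)
sqrt((l(4, -3)*19)*(-9) - 8088) - 1*(-21851) = sqrt((-3*4*19)*(-9) - 8088) - 1*(-21851) = sqrt(-12*19*(-9) - 8088) + 21851 = sqrt(-228*(-9) - 8088) + 21851 = sqrt(2052 - 8088) + 21851 = sqrt(-6036) + 21851 = 2*I*sqrt(1509) + 21851 = 21851 + 2*I*sqrt(1509)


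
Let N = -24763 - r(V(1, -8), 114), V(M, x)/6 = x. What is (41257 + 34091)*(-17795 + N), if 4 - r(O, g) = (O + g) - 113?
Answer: -3210502932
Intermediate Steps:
V(M, x) = 6*x
r(O, g) = 117 - O - g (r(O, g) = 4 - ((O + g) - 113) = 4 - (-113 + O + g) = 4 + (113 - O - g) = 117 - O - g)
N = -24814 (N = -24763 - (117 - 6*(-8) - 1*114) = -24763 - (117 - 1*(-48) - 114) = -24763 - (117 + 48 - 114) = -24763 - 1*51 = -24763 - 51 = -24814)
(41257 + 34091)*(-17795 + N) = (41257 + 34091)*(-17795 - 24814) = 75348*(-42609) = -3210502932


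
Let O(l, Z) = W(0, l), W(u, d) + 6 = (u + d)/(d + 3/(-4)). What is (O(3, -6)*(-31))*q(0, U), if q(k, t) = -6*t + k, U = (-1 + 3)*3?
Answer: -5208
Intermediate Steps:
W(u, d) = -6 + (d + u)/(-3/4 + d) (W(u, d) = -6 + (u + d)/(d + 3/(-4)) = -6 + (d + u)/(d + 3*(-1/4)) = -6 + (d + u)/(d - 3/4) = -6 + (d + u)/(-3/4 + d))
U = 6 (U = 2*3 = 6)
O(l, Z) = 2*(9 - 10*l)/(-3 + 4*l) (O(l, Z) = 2*(9 - 10*l + 2*0)/(-3 + 4*l) = 2*(9 - 10*l + 0)/(-3 + 4*l) = 2*(9 - 10*l)/(-3 + 4*l))
q(k, t) = k - 6*t
(O(3, -6)*(-31))*q(0, U) = ((2*(9 - 10*3)/(-3 + 4*3))*(-31))*(0 - 6*6) = ((2*(9 - 30)/(-3 + 12))*(-31))*(0 - 36) = ((2*(-21)/9)*(-31))*(-36) = ((2*(1/9)*(-21))*(-31))*(-36) = -14/3*(-31)*(-36) = (434/3)*(-36) = -5208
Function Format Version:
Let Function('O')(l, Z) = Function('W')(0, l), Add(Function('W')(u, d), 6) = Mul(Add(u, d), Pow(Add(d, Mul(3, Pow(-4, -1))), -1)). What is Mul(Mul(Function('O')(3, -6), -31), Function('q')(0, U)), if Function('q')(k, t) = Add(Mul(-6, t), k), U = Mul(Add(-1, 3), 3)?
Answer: -5208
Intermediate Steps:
Function('W')(u, d) = Add(-6, Mul(Pow(Add(Rational(-3, 4), d), -1), Add(d, u))) (Function('W')(u, d) = Add(-6, Mul(Add(u, d), Pow(Add(d, Mul(3, Pow(-4, -1))), -1))) = Add(-6, Mul(Add(d, u), Pow(Add(d, Mul(3, Rational(-1, 4))), -1))) = Add(-6, Mul(Add(d, u), Pow(Add(d, Rational(-3, 4)), -1))) = Add(-6, Mul(Add(d, u), Pow(Add(Rational(-3, 4), d), -1))) = Add(-6, Mul(Pow(Add(Rational(-3, 4), d), -1), Add(d, u))))
U = 6 (U = Mul(2, 3) = 6)
Function('O')(l, Z) = Mul(2, Pow(Add(-3, Mul(4, l)), -1), Add(9, Mul(-10, l))) (Function('O')(l, Z) = Mul(2, Pow(Add(-3, Mul(4, l)), -1), Add(9, Mul(-10, l), Mul(2, 0))) = Mul(2, Pow(Add(-3, Mul(4, l)), -1), Add(9, Mul(-10, l), 0)) = Mul(2, Pow(Add(-3, Mul(4, l)), -1), Add(9, Mul(-10, l))))
Function('q')(k, t) = Add(k, Mul(-6, t))
Mul(Mul(Function('O')(3, -6), -31), Function('q')(0, U)) = Mul(Mul(Mul(2, Pow(Add(-3, Mul(4, 3)), -1), Add(9, Mul(-10, 3))), -31), Add(0, Mul(-6, 6))) = Mul(Mul(Mul(2, Pow(Add(-3, 12), -1), Add(9, -30)), -31), Add(0, -36)) = Mul(Mul(Mul(2, Pow(9, -1), -21), -31), -36) = Mul(Mul(Mul(2, Rational(1, 9), -21), -31), -36) = Mul(Mul(Rational(-14, 3), -31), -36) = Mul(Rational(434, 3), -36) = -5208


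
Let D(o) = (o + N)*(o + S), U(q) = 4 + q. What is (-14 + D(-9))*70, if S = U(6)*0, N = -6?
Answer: 8470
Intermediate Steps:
S = 0 (S = (4 + 6)*0 = 10*0 = 0)
D(o) = o*(-6 + o) (D(o) = (o - 6)*(o + 0) = (-6 + o)*o = o*(-6 + o))
(-14 + D(-9))*70 = (-14 - 9*(-6 - 9))*70 = (-14 - 9*(-15))*70 = (-14 + 135)*70 = 121*70 = 8470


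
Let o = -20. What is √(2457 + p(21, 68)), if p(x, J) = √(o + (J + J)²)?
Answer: √(2457 + 2*√4619) ≈ 50.921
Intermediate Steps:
p(x, J) = √(-20 + 4*J²) (p(x, J) = √(-20 + (J + J)²) = √(-20 + (2*J)²) = √(-20 + 4*J²))
√(2457 + p(21, 68)) = √(2457 + 2*√(-5 + 68²)) = √(2457 + 2*√(-5 + 4624)) = √(2457 + 2*√4619)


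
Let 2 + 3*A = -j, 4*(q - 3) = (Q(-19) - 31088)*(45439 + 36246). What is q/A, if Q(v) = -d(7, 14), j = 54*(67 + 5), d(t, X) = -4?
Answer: 952161198/1945 ≈ 4.8954e+5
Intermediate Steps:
j = 3888 (j = 54*72 = 3888)
Q(v) = 4 (Q(v) = -1*(-4) = 4)
q = -634774132 (q = 3 + ((4 - 31088)*(45439 + 36246))/4 = 3 + (-31084*81685)/4 = 3 + (¼)*(-2539096540) = 3 - 634774135 = -634774132)
A = -3890/3 (A = -⅔ + (-1*3888)/3 = -⅔ + (⅓)*(-3888) = -⅔ - 1296 = -3890/3 ≈ -1296.7)
q/A = -634774132/(-3890/3) = -634774132*(-3/3890) = 952161198/1945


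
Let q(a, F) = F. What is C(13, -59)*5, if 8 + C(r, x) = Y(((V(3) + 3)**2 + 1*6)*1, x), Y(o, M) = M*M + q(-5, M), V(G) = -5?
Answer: 17070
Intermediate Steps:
Y(o, M) = M + M**2 (Y(o, M) = M*M + M = M**2 + M = M + M**2)
C(r, x) = -8 + x*(1 + x)
C(13, -59)*5 = (-8 - 59 + (-59)**2)*5 = (-8 - 59 + 3481)*5 = 3414*5 = 17070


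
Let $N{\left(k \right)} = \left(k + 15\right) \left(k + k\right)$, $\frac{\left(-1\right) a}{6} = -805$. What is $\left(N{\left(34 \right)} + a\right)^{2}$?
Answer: $66618244$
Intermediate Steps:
$a = 4830$ ($a = \left(-6\right) \left(-805\right) = 4830$)
$N{\left(k \right)} = 2 k \left(15 + k\right)$ ($N{\left(k \right)} = \left(15 + k\right) 2 k = 2 k \left(15 + k\right)$)
$\left(N{\left(34 \right)} + a\right)^{2} = \left(2 \cdot 34 \left(15 + 34\right) + 4830\right)^{2} = \left(2 \cdot 34 \cdot 49 + 4830\right)^{2} = \left(3332 + 4830\right)^{2} = 8162^{2} = 66618244$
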